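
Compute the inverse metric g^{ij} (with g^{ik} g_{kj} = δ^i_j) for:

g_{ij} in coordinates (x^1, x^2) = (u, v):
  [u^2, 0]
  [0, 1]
The metric is diagonal, so g^{ij} is diagonal with entries 1/g_{ii}: diag(1/(u^2), 1).
g^{ij}:
  [1/u^2, 0]
  [0, 1]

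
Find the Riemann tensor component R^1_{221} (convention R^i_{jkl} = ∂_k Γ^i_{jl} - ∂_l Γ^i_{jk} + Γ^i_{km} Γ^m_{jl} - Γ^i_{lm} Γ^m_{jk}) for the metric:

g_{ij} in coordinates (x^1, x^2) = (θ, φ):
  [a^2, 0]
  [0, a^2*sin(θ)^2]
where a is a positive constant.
Non-zero Christoffel symbols (Γ^k_{ij} = Γ^k_{ji}):
Γ^θ_{φ φ} = -sin(2*θ)/2
Γ^φ_{θ φ} = 1/tan(θ)
R^θ_{φ φ θ} = ∂_φ Γ^θ_{φ θ} - ∂_θ Γ^θ_{φ φ} + Γ^θ_{φ m} Γ^m_{φ θ} - Γ^θ_{θ m} Γ^m_{φ φ}
  = (0) - (-cos(2*θ)) + (-cos(θ)^2) - (0) = -sin(θ)^2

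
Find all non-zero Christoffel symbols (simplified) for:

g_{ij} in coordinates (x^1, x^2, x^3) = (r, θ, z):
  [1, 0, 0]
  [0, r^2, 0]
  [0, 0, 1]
Using Γ^k_{ij} = (1/2) g^{km} (∂_i g_{mj} + ∂_j g_{mi} - ∂_m g_{ij}); the metric is diagonal, so only the m = k term contributes.
Non-zero symbols (using the symmetry Γ^k_{ij} = Γ^k_{ji}):
Γ^r_{θ θ} = (1/2) g^{rr} (∂_θ g_{rθ} + ∂_θ g_{rθ} - ∂_r g_{θθ}) = (1/2)(1)((0) + (0) - (2*r)) = -r
Γ^θ_{r θ} = (1/2) g^{θθ} (∂_r g_{θθ} + ∂_θ g_{θr} - ∂_θ g_{rθ}) = (1/2)(1/r^2)((2*r) + (0) - (0)) = 1/r
All other Christoffel symbols are zero.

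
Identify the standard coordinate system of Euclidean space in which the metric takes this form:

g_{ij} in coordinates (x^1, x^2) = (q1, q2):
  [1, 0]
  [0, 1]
All components are constant and the metric is the identity, i.e. orthonormal rectilinear coordinates.
Cartesian (2D) coordinates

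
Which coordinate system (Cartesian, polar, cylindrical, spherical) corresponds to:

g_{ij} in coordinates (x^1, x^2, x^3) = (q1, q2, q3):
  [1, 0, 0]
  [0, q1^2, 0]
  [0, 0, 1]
The line element ds^2 = dq1^2 + q1^2 dq2^2 + dq3^2 is dr^2 + r^2 dθ^2 + dz^2 with q1 = r, q2 = θ, q3 = z.
cylindrical coordinates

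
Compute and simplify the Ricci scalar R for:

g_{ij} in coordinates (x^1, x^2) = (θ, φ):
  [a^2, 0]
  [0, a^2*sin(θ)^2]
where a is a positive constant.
Non-zero Christoffel symbols (Γ^k_{ij} = Γ^k_{ji}):
Γ^θ_{φ φ} = -sin(2*θ)/2
Γ^φ_{θ φ} = 1/tan(θ)
Ricci tensor (R_{ij} = R^k_{ikj}): R_{θθ} = 1, R_{θφ} = 0, R_{φφ} = sin(θ)^2
Inverse metric: g^{θθ} = 1/a^2, g^{φφ} = 1/(a^2*sin(θ)^2)
R = g^{ij} R_{ij} = (1/a^2)(1) + (1/(a^2*sin(θ)^2))(sin(θ)^2) = 2/a^2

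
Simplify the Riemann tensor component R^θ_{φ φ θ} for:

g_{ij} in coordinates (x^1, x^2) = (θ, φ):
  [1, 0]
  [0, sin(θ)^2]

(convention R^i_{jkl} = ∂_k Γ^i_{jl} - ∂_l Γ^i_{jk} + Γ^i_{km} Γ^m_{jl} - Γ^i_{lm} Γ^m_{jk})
Non-zero Christoffel symbols (Γ^k_{ij} = Γ^k_{ji}):
Γ^θ_{φ φ} = -sin(2*θ)/2
Γ^φ_{θ φ} = 1/tan(θ)
R^θ_{φ φ θ} = ∂_φ Γ^θ_{φ θ} - ∂_θ Γ^θ_{φ φ} + Γ^θ_{φ m} Γ^m_{φ θ} - Γ^θ_{θ m} Γ^m_{φ φ}
  = (0) - (-cos(2*θ)) + (-cos(θ)^2) - (0) = -sin(θ)^2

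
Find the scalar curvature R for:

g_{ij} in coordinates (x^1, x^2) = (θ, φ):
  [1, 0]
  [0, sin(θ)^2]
Non-zero Christoffel symbols (Γ^k_{ij} = Γ^k_{ji}):
Γ^θ_{φ φ} = -sin(2*θ)/2
Γ^φ_{θ φ} = 1/tan(θ)
Ricci tensor (R_{ij} = R^k_{ikj}): R_{θθ} = 1, R_{θφ} = 0, R_{φφ} = sin(θ)^2
Inverse metric: g^{θθ} = 1, g^{φφ} = 1/sin(θ)^2
R = g^{ij} R_{ij} = (1)(1) + (1/sin(θ)^2)(sin(θ)^2) = 2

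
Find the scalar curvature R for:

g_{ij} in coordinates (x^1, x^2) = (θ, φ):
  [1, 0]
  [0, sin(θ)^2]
Non-zero Christoffel symbols (Γ^k_{ij} = Γ^k_{ji}):
Γ^θ_{φ φ} = -sin(2*θ)/2
Γ^φ_{θ φ} = 1/tan(θ)
Ricci tensor (R_{ij} = R^k_{ikj}): R_{θθ} = 1, R_{θφ} = 0, R_{φφ} = sin(θ)^2
Inverse metric: g^{θθ} = 1, g^{φφ} = 1/sin(θ)^2
R = g^{ij} R_{ij} = (1)(1) + (1/sin(θ)^2)(sin(θ)^2) = 2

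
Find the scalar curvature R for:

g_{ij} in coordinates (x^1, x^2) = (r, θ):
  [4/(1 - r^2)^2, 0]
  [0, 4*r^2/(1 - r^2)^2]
Non-zero Christoffel symbols (Γ^k_{ij} = Γ^k_{ji}):
Γ^r_{r r} = 2*r/(1 - r^2)
Γ^r_{θ θ} = (r^3 + r)/(r^2 - 1)
Γ^θ_{r θ} = (-r^2 - 1)/(r^3 - r)
Ricci tensor (R_{ij} = R^k_{ikj}): R_{rr} = -4/(r^2 - 1)^2, R_{rθ} = 0, R_{θθ} = -4*r^2/(r^2 - 1)^2
Inverse metric: g^{rr} = (1 - r^2)^2/4, g^{θθ} = (1 - r^2)^2/(4*r^2)
R = g^{ij} R_{ij} = ((1 - r^2)^2/4)(-4/(r^2 - 1)^2) + ((1 - r^2)^2/(4*r^2))(-4*r^2/(r^2 - 1)^2) = -2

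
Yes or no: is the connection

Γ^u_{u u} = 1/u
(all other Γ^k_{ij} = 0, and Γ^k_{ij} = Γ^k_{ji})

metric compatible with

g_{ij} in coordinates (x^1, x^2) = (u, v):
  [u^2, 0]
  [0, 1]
Using ∇_k g_{ij} = ∂_k g_{ij} - Γ^m_{ki} g_{mj} - Γ^m_{kj} g_{im}:
e.g. ∇_u g_{uu} = (2*u) - (u) - (u) = 0
Every component ∇_k g_{ij} vanishes: the connection is metric compatible.
Yes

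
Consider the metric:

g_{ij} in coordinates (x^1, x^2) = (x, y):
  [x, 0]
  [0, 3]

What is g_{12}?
With x^1 = x, x^2 = y, g_{12} = g_{xy} is the row-1, column-2 entry of the matrix.
g_{12} = 0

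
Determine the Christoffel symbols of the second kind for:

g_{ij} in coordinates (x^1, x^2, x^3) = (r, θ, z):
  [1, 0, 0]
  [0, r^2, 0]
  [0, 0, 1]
Using Γ^k_{ij} = (1/2) g^{km} (∂_i g_{mj} + ∂_j g_{mi} - ∂_m g_{ij}); the metric is diagonal, so only the m = k term contributes.
Non-zero symbols (using the symmetry Γ^k_{ij} = Γ^k_{ji}):
Γ^r_{θ θ} = (1/2) g^{rr} (∂_θ g_{rθ} + ∂_θ g_{rθ} - ∂_r g_{θθ}) = (1/2)(1)((0) + (0) - (2*r)) = -r
Γ^θ_{r θ} = (1/2) g^{θθ} (∂_r g_{θθ} + ∂_θ g_{θr} - ∂_θ g_{rθ}) = (1/2)(1/r^2)((2*r) + (0) - (0)) = 1/r
All other Christoffel symbols are zero.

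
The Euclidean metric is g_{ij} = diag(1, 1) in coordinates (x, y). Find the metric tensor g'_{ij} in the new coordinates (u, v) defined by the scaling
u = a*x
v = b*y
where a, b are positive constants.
Invert the transformation: x = u/a, y = v/b
g'_{ij} = (∂x^k/∂x'^i)(∂x^l/∂x'^j) g_{kl}; with g_{kl} = δ_{kl} this is Σ_k (∂x^k/∂x'^i)(∂x^k/∂x'^j).
Jacobian: ∂x/∂u = 1/a, ∂x/∂v = 0, ∂y/∂u = 0, ∂y/∂v = 1/b
g'_{uu} = (1/a)(1/a) + (0)(0) = 1/a^2
g'_{uv} = (1/a)(0) + (0)(1/b) = 0
g'_{vv} = (0)(0) + (1/b)(1/b) = 1/b^2
g'_{ij} = diag(1/a^2, 1/b^2)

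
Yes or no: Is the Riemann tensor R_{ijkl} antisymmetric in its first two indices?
R_{ijkl} = -R_{jikl} (follows from metric compatibility).
Yes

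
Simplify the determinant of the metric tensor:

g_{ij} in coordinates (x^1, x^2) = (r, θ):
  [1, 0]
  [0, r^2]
For a 2×2 metric: det(g) = g_{11}·g_{22} - g_{12}·g_{21}
= (1)·(r^2) - (0)·(0)
= r^2 - 0
det(g) = r^2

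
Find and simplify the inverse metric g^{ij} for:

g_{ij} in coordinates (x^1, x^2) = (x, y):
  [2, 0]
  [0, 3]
The metric is diagonal, so g^{ij} is diagonal with entries 1/g_{ii}: diag(1/2, 1/3).
g^{ij}:
  [1/2, 0]
  [0, 1/3]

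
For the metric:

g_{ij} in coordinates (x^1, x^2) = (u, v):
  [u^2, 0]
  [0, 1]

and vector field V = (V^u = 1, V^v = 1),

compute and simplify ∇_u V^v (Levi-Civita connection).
Non-zero Christoffel symbols:
Γ^u_{u u} = 1/u
∇_u V^v = ∂_u V^v + Γ^v_{u j} V^j
  = (0) + (0)(1) + (0)(1)
  = 0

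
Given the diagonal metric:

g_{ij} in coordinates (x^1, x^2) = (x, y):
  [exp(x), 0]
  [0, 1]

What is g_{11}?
With x^1 = x, x^2 = y, g_{11} = g_{xx} is the row-1, column-1 entry of the matrix.
g_{11} = exp(x)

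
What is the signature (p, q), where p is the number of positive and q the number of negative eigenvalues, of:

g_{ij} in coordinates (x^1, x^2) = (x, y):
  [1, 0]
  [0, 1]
The metric is diagonal, so its eigenvalues are the diagonal entries: 1, 1 (at a generic point, where coordinate-dependent entries are positive).
2 positive, 0 negative.
(2, 0) - Riemannian (positive definite)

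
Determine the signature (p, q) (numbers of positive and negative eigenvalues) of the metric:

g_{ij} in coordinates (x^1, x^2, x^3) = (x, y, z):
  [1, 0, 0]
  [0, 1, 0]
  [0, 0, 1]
The metric is diagonal, so its eigenvalues are the diagonal entries: 1, 1, 1 (at a generic point, where coordinate-dependent entries are positive).
3 positive, 0 negative.
(3, 0) - Riemannian (positive definite)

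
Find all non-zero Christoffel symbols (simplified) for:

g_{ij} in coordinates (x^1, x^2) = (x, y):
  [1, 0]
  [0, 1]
Using Γ^k_{ij} = (1/2) g^{km} (∂_i g_{mj} + ∂_j g_{mi} - ∂_m g_{ij}); the metric is diagonal, so only the m = k term contributes.
Every metric component is constant, so all ∂_m g_{ij} = 0 and every Christoffel symbol vanishes.
All Christoffel symbols are zero.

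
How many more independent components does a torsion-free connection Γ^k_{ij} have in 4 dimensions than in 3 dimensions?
Independent components in n dimensions: n × n(n+1)/2 = n^2(n+1)/2.
4D: 4 × 10 = 40
3D: 3 × 6 = 18
Difference = 40 - 18 = 22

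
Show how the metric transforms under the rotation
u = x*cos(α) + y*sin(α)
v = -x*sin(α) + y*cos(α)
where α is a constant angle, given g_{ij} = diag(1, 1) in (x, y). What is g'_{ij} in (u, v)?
Invert the transformation: x = u*cos(α) - v*sin(α), y = u*sin(α) + v*cos(α)
g'_{ij} = (∂x^k/∂x'^i)(∂x^l/∂x'^j) g_{kl}; with g_{kl} = δ_{kl} this is Σ_k (∂x^k/∂x'^i)(∂x^k/∂x'^j).
Jacobian: ∂x/∂u = cos(α), ∂x/∂v = -sin(α), ∂y/∂u = sin(α), ∂y/∂v = cos(α)
g'_{uu} = (cos(α))(cos(α)) + (sin(α))(sin(α)) = 1
g'_{uv} = (cos(α))(-sin(α)) + (sin(α))(cos(α)) = 0
g'_{vv} = (-sin(α))(-sin(α)) + (cos(α))(cos(α)) = 1
g'_{ij} = diag(1, 1)
The Euclidean metric is invariant under rotations.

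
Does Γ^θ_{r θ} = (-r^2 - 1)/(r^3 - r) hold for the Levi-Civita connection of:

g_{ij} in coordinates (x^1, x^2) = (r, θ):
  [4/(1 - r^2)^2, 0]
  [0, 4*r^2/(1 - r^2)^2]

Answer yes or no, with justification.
Γ^θ_{r θ} = (1/2) g^{θθ} (∂_r g_{θθ} + ∂_θ g_{θr} - ∂_θ g_{rθ}) = (1/2)((1 - r^2)^2/(4*r^2))((-8*(r^3 + r)/(r^2 - 1)^3) + (0) - (0)) = (-r^2 - 1)/(r^3 - r)
This equals the proposed value (-r^2 - 1)/(r^3 - r).
Yes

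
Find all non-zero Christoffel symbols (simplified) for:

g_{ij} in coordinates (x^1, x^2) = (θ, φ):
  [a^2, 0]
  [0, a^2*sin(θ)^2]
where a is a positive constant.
Using Γ^k_{ij} = (1/2) g^{km} (∂_i g_{mj} + ∂_j g_{mi} - ∂_m g_{ij}); the metric is diagonal, so only the m = k term contributes.
Non-zero symbols (using the symmetry Γ^k_{ij} = Γ^k_{ji}):
Γ^θ_{φ φ} = (1/2) g^{θθ} (∂_φ g_{θφ} + ∂_φ g_{θφ} - ∂_θ g_{φφ}) = (1/2)(1/a^2)((0) + (0) - (a^2*sin(2*θ))) = -sin(2*θ)/2
Γ^φ_{θ φ} = (1/2) g^{φφ} (∂_θ g_{φφ} + ∂_φ g_{φθ} - ∂_φ g_{θφ}) = (1/2)(1/(a^2*sin(θ)^2))((a^2*sin(2*θ)) + (0) - (0)) = 1/tan(θ)
All other Christoffel symbols are zero.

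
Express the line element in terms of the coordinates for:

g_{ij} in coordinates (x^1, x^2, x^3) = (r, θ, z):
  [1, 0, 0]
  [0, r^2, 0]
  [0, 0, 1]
ds^2 = g_{ij} dx^i dx^j; only the non-zero components contribute.
ds^2 = dr^2 + r^2 dθ^2 + dz^2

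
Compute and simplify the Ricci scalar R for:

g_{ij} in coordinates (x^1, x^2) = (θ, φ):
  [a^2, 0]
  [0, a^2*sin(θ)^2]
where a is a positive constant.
Non-zero Christoffel symbols (Γ^k_{ij} = Γ^k_{ji}):
Γ^θ_{φ φ} = -sin(2*θ)/2
Γ^φ_{θ φ} = 1/tan(θ)
Ricci tensor (R_{ij} = R^k_{ikj}): R_{θθ} = 1, R_{θφ} = 0, R_{φφ} = sin(θ)^2
Inverse metric: g^{θθ} = 1/a^2, g^{φφ} = 1/(a^2*sin(θ)^2)
R = g^{ij} R_{ij} = (1/a^2)(1) + (1/(a^2*sin(θ)^2))(sin(θ)^2) = 2/a^2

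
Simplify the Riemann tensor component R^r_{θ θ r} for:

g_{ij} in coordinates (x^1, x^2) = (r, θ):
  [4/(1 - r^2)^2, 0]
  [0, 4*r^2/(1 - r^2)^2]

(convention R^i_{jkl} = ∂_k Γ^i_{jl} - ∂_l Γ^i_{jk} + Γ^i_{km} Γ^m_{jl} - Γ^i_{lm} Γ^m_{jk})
Non-zero Christoffel symbols (Γ^k_{ij} = Γ^k_{ji}):
Γ^r_{r r} = 2*r/(1 - r^2)
Γ^r_{θ θ} = (r^3 + r)/(r^2 - 1)
Γ^θ_{r θ} = (-r^2 - 1)/(r^3 - r)
R^r_{θ θ r} = ∂_θ Γ^r_{θ r} - ∂_r Γ^r_{θ θ} + Γ^r_{θ m} Γ^m_{θ r} - Γ^r_{r m} Γ^m_{θ θ}
  = (0) - ((r^4 - 4*r^2 - 1)/(r^2 - 1)^2) + (-(r^2 + 1)^2/(r^2 - 1)^2) - (-2*r^2*(r^2 + 1)/(r^2 - 1)^2) = 4*r^2/(r^2 - 1)^2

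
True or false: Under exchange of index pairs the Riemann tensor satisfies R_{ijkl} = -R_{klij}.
The pair-exchange symmetry has a plus sign: R_{ijkl} = +R_{klij}.
False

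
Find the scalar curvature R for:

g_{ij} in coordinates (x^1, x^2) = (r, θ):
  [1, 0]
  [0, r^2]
Non-zero Christoffel symbols (Γ^k_{ij} = Γ^k_{ji}):
Γ^r_{θ θ} = -r
Γ^θ_{r θ} = 1/r
Ricci tensor (R_{ij} = R^k_{ikj}): R_{rr} = 0, R_{rθ} = 0, R_{θθ} = 0
Inverse metric: g^{rr} = 1, g^{θθ} = 1/r^2
R = g^{ij} R_{ij} = (1)(0) + (1/r^2)(0) = 0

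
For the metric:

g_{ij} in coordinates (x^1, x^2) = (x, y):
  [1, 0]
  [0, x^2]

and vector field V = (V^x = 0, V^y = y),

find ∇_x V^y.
Non-zero Christoffel symbols:
Γ^x_{y y} = -x
Γ^y_{x y} = 1/x
∇_x V^y = ∂_x V^y + Γ^y_{x j} V^j
  = (0) + (0)(0) + (1/x)(y)
  = y/x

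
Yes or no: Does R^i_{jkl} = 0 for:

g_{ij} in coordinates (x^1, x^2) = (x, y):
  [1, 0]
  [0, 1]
All metric components are constant, so every Christoffel symbol vanishes and R^i_{jkl} = 0.
Yes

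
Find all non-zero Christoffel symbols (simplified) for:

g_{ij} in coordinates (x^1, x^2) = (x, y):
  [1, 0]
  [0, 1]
Using Γ^k_{ij} = (1/2) g^{km} (∂_i g_{mj} + ∂_j g_{mi} - ∂_m g_{ij}); the metric is diagonal, so only the m = k term contributes.
Every metric component is constant, so all ∂_m g_{ij} = 0 and every Christoffel symbol vanishes.
All Christoffel symbols are zero.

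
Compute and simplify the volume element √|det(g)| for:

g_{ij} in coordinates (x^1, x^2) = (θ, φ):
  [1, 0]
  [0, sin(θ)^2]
det(g) = sin(θ)^2
√|det(g)| = sin(θ) (taking 0 < θ < π so that |sin(θ)| = sin(θ))
Volume element: dV = sin(θ) dθ dφ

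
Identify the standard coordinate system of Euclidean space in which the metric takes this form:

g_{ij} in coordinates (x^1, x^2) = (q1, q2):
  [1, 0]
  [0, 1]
All components are constant and the metric is the identity, i.e. orthonormal rectilinear coordinates.
Cartesian (2D) coordinates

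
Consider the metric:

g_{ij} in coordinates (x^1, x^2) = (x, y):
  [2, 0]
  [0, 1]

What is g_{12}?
With x^1 = x, x^2 = y, g_{12} = g_{xy} is the row-1, column-2 entry of the matrix.
g_{12} = 0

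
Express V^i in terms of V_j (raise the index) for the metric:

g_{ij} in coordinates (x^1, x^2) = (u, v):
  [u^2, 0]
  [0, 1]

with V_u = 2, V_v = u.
Inverse metric (diagonal): g^{uu} = 1/u^2, g^{vv} = 1
V^i = g^{ij} V_j:
V^u = (1/u^2)(2) + (0)(u) = 2/u^2
V^v = (0)(2) + (1)(u) = u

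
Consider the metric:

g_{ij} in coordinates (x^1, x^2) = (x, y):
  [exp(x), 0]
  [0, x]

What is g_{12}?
With x^1 = x, x^2 = y, g_{12} = g_{xy} is the row-1, column-2 entry of the matrix.
g_{12} = 0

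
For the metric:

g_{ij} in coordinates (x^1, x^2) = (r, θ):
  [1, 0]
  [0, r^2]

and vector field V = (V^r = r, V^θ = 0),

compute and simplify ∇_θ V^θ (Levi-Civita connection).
Non-zero Christoffel symbols:
Γ^r_{θ θ} = -r
Γ^θ_{r θ} = 1/r
∇_θ V^θ = ∂_θ V^θ + Γ^θ_{θ j} V^j
  = (0) + (1/r)(r) + (0)(0)
  = 1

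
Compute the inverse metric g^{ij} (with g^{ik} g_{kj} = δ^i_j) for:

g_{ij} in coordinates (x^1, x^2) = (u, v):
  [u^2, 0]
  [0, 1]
The metric is diagonal, so g^{ij} is diagonal with entries 1/g_{ii}: diag(1/(u^2), 1).
g^{ij}:
  [1/u^2, 0]
  [0, 1]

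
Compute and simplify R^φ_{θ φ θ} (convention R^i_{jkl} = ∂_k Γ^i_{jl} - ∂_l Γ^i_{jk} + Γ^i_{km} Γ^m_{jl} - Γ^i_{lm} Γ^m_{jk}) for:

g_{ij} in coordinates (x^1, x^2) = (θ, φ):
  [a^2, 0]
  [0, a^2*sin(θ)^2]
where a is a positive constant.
Non-zero Christoffel symbols (Γ^k_{ij} = Γ^k_{ji}):
Γ^θ_{φ φ} = -sin(2*θ)/2
Γ^φ_{θ φ} = 1/tan(θ)
R^φ_{θ φ θ} = ∂_φ Γ^φ_{θ θ} - ∂_θ Γ^φ_{θ φ} + Γ^φ_{φ m} Γ^m_{θ θ} - Γ^φ_{θ m} Γ^m_{θ φ}
  = (0) - (-1/sin(θ)^2) + (0) - (1/tan(θ)^2) = 1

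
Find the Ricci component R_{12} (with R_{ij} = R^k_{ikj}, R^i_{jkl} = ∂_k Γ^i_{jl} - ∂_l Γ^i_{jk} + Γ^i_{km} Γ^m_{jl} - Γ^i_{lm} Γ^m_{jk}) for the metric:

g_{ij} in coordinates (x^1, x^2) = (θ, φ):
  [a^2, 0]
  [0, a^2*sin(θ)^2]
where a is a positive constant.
Non-zero Christoffel symbols (Γ^k_{ij} = Γ^k_{ji}):
Γ^θ_{φ φ} = -sin(2*θ)/2
Γ^φ_{θ φ} = 1/tan(θ)
R^θ_{θ θ φ} = 0 (a repeated index in an antisymmetric pair)
R^φ_{θ φ φ} = 0 (a repeated index in an antisymmetric pair)
R_{θφ} = R^θ_{θ θ φ} + R^φ_{θ φ φ} = (0) + (0) = 0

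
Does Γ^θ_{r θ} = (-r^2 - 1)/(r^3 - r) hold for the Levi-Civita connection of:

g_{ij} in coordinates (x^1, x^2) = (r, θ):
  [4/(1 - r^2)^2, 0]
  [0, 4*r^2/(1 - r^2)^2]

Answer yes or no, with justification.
Γ^θ_{r θ} = (1/2) g^{θθ} (∂_r g_{θθ} + ∂_θ g_{θr} - ∂_θ g_{rθ}) = (1/2)((1 - r^2)^2/(4*r^2))((-8*(r^3 + r)/(r^2 - 1)^3) + (0) - (0)) = (-r^2 - 1)/(r^3 - r)
This equals the proposed value (-r^2 - 1)/(r^3 - r).
Yes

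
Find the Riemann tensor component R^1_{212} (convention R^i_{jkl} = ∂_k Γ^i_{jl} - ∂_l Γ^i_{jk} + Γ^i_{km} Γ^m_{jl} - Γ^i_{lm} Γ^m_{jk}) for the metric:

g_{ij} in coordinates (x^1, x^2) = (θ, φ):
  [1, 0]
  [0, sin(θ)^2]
Non-zero Christoffel symbols (Γ^k_{ij} = Γ^k_{ji}):
Γ^θ_{φ φ} = -sin(2*θ)/2
Γ^φ_{θ φ} = 1/tan(θ)
R^θ_{φ θ φ} = ∂_θ Γ^θ_{φ φ} - ∂_φ Γ^θ_{φ θ} + Γ^θ_{θ m} Γ^m_{φ φ} - Γ^θ_{φ m} Γ^m_{φ θ}
  = (-cos(2*θ)) - (0) + (0) - (-cos(θ)^2) = sin(θ)^2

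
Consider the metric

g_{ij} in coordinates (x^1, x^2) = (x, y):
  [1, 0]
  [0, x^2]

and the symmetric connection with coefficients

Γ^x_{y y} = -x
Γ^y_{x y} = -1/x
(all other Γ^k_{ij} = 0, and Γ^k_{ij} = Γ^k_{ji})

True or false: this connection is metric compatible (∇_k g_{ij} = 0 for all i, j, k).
Using ∇_k g_{ij} = ∂_k g_{ij} - Γ^m_{ki} g_{mj} - Γ^m_{kj} g_{im}:
∇_y g_{xy} = (0) - (-x) - (-x) = 2*x ≠ 0
So the connection is not metric compatible (it is not the Levi-Civita connection).
False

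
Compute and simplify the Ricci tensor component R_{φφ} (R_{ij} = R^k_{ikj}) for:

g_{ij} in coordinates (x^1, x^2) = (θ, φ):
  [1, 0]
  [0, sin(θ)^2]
Non-zero Christoffel symbols (Γ^k_{ij} = Γ^k_{ji}):
Γ^θ_{φ φ} = -sin(2*θ)/2
Γ^φ_{θ φ} = 1/tan(θ)
R^θ_{φ θ φ} = ∂_θ Γ^θ_{φ φ} - ∂_φ Γ^θ_{φ θ} + Γ^θ_{θ m} Γ^m_{φ φ} - Γ^θ_{φ m} Γ^m_{φ θ}
  = (-cos(2*θ)) - (0) + (0) - (-cos(θ)^2) = sin(θ)^2
R^φ_{φ φ φ} = 0 (a repeated index in an antisymmetric pair)
R_{φφ} = R^θ_{φ θ φ} + R^φ_{φ φ φ} = (sin(θ)^2) + (0) = sin(θ)^2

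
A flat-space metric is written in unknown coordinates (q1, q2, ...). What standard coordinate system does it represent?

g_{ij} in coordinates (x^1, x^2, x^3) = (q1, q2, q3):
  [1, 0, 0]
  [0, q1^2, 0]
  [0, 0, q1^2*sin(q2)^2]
The line element ds^2 = dq1^2 + q1^2 dq2^2 + q1^2 sin(q2)^2 dq3^2 is dr^2 + r^2 dθ^2 + r^2 sin(θ)^2 dφ^2 with q1 = r, q2 = θ, q3 = φ.
spherical coordinates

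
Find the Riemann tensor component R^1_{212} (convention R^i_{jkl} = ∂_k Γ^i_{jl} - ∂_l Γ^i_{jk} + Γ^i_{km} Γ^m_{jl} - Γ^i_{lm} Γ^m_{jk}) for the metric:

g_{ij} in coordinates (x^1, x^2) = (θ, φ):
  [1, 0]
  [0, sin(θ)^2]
Non-zero Christoffel symbols (Γ^k_{ij} = Γ^k_{ji}):
Γ^θ_{φ φ} = -sin(2*θ)/2
Γ^φ_{θ φ} = 1/tan(θ)
R^θ_{φ θ φ} = ∂_θ Γ^θ_{φ φ} - ∂_φ Γ^θ_{φ θ} + Γ^θ_{θ m} Γ^m_{φ φ} - Γ^θ_{φ m} Γ^m_{φ θ}
  = (-cos(2*θ)) - (0) + (0) - (-cos(θ)^2) = sin(θ)^2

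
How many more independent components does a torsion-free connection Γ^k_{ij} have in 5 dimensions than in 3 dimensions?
Independent components in n dimensions: n × n(n+1)/2 = n^2(n+1)/2.
5D: 5 × 15 = 75
3D: 3 × 6 = 18
Difference = 75 - 18 = 57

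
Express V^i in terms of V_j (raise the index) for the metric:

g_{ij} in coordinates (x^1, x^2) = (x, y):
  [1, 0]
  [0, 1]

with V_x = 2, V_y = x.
Inverse metric (diagonal): g^{xx} = 1, g^{yy} = 1
V^i = g^{ij} V_j:
V^x = (1)(2) + (0)(x) = 2
V^y = (0)(2) + (1)(x) = x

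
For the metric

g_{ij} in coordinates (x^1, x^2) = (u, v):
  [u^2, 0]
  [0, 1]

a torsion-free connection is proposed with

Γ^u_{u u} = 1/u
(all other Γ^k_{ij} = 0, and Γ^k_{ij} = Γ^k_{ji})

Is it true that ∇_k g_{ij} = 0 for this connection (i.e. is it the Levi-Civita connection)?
Using ∇_k g_{ij} = ∂_k g_{ij} - Γ^m_{ki} g_{mj} - Γ^m_{kj} g_{im}:
e.g. ∇_u g_{uu} = (2*u) - (u) - (u) = 0
Every component ∇_k g_{ij} vanishes: the connection is metric compatible.
Yes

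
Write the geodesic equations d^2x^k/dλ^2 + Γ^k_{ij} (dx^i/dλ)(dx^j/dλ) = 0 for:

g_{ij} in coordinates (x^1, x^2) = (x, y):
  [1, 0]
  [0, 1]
Geodesic equation: d^2x^k/dλ^2 + Γ^k_{ij} (dx^i/dλ)(dx^j/dλ) = 0.
All Christoffel symbols vanish, so the geodesics are straight lines:
d^2x/dλ^2 = 0
d^2y/dλ^2 = 0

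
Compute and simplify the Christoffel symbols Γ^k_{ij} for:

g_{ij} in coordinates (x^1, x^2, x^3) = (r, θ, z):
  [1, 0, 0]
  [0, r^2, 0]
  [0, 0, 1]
Using Γ^k_{ij} = (1/2) g^{km} (∂_i g_{mj} + ∂_j g_{mi} - ∂_m g_{ij}); the metric is diagonal, so only the m = k term contributes.
Non-zero symbols (using the symmetry Γ^k_{ij} = Γ^k_{ji}):
Γ^r_{θ θ} = (1/2) g^{rr} (∂_θ g_{rθ} + ∂_θ g_{rθ} - ∂_r g_{θθ}) = (1/2)(1)((0) + (0) - (2*r)) = -r
Γ^θ_{r θ} = (1/2) g^{θθ} (∂_r g_{θθ} + ∂_θ g_{θr} - ∂_θ g_{rθ}) = (1/2)(1/r^2)((2*r) + (0) - (0)) = 1/r
All other Christoffel symbols are zero.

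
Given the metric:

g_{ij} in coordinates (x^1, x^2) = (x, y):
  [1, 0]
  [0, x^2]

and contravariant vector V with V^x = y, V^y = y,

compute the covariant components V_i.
V_i = g_{ij} V^j:
V_x = (1)(y) + (0)(y) = y
V_y = (0)(y) + (x^2)(y) = x^2*y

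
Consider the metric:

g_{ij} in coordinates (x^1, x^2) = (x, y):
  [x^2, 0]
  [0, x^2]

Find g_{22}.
With x^1 = x, x^2 = y, g_{22} = g_{yy} is the row-2, column-2 entry of the matrix.
g_{22} = x^2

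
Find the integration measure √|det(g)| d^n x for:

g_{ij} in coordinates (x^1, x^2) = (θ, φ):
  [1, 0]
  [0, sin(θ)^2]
det(g) = sin(θ)^2
√|det(g)| = sin(θ) (taking 0 < θ < π so that |sin(θ)| = sin(θ))
Volume element: dV = sin(θ) dθ dφ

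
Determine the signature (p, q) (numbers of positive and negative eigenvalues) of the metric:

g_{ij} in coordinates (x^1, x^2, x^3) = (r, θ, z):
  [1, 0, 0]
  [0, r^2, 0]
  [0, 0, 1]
The metric is diagonal, so its eigenvalues are the diagonal entries: 1, r^2, 1 (at a generic point, where coordinate-dependent entries are positive).
3 positive, 0 negative.
(3, 0) - Riemannian (positive definite)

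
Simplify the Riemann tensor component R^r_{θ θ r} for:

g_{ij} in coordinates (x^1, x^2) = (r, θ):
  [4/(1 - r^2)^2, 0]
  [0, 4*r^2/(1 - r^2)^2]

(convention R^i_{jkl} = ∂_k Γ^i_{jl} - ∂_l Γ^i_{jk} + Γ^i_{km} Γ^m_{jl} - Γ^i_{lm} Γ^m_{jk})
Non-zero Christoffel symbols (Γ^k_{ij} = Γ^k_{ji}):
Γ^r_{r r} = 2*r/(1 - r^2)
Γ^r_{θ θ} = (r^3 + r)/(r^2 - 1)
Γ^θ_{r θ} = (-r^2 - 1)/(r^3 - r)
R^r_{θ θ r} = ∂_θ Γ^r_{θ r} - ∂_r Γ^r_{θ θ} + Γ^r_{θ m} Γ^m_{θ r} - Γ^r_{r m} Γ^m_{θ θ}
  = (0) - ((r^4 - 4*r^2 - 1)/(r^2 - 1)^2) + (-(r^2 + 1)^2/(r^2 - 1)^2) - (-2*r^2*(r^2 + 1)/(r^2 - 1)^2) = 4*r^2/(r^2 - 1)^2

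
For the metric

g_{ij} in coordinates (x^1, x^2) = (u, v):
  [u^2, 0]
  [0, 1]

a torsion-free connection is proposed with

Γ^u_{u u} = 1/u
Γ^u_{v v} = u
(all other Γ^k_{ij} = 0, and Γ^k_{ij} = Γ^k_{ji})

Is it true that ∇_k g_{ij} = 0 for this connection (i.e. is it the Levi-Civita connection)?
Using ∇_k g_{ij} = ∂_k g_{ij} - Γ^m_{ki} g_{mj} - Γ^m_{kj} g_{im}:
∇_v g_{uv} = (0) - (0) - (u^3) = -u^3 ≠ 0
So the connection is not metric compatible (it is not the Levi-Civita connection).
No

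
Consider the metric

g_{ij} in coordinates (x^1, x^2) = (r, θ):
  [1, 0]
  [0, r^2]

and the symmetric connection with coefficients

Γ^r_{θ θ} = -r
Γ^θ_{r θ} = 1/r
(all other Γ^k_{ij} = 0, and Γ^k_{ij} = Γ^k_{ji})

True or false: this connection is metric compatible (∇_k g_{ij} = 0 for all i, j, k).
Using ∇_k g_{ij} = ∂_k g_{ij} - Γ^m_{ki} g_{mj} - Γ^m_{kj} g_{im}:
e.g. ∇_r g_{θθ} = (2*r) - (r) - (r) = 0
Every component ∇_k g_{ij} vanishes: the connection is metric compatible.
True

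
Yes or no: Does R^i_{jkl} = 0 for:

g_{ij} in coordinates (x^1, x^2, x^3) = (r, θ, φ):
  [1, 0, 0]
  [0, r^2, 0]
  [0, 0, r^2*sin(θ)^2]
Non-zero Christoffel symbols:
Γ^r_{θ θ} = -r
Γ^r_{φ φ} = -r*sin(θ)^2
Γ^θ_{r θ} = 1/r
Γ^θ_{φ φ} = -sin(2*θ)/2
Γ^φ_{r φ} = 1/r
Γ^φ_{θ φ} = 1/tan(θ)
Ricci tensor: R_{rr} = 0, R_{rθ} = 0, R_{rφ} = 0, R_{θθ} = 0, R_{θφ} = 0, R_{φφ} = 0
All R_{ij} vanish; in 3 dimensions the Riemann tensor is fully determined by the Ricci tensor, so R^i_{jkl} = 0: the metric is flat (curvilinear coordinates on flat space).
Yes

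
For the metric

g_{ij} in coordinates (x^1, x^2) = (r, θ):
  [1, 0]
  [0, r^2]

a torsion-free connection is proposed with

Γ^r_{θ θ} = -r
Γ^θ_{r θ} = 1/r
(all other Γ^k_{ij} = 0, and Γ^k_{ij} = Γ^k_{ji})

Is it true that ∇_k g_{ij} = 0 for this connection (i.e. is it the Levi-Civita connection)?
Using ∇_k g_{ij} = ∂_k g_{ij} - Γ^m_{ki} g_{mj} - Γ^m_{kj} g_{im}:
e.g. ∇_r g_{θθ} = (2*r) - (r) - (r) = 0
Every component ∇_k g_{ij} vanishes: the connection is metric compatible.
Yes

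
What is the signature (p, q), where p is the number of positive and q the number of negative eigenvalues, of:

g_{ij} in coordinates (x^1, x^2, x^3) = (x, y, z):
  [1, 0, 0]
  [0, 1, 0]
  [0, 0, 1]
The metric is diagonal, so its eigenvalues are the diagonal entries: 1, 1, 1 (at a generic point, where coordinate-dependent entries are positive).
3 positive, 0 negative.
(3, 0) - Riemannian (positive definite)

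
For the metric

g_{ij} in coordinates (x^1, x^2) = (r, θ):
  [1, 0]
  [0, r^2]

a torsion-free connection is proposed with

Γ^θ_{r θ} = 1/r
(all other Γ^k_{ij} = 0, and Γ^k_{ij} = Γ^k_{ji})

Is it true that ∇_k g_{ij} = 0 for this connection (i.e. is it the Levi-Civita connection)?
Using ∇_k g_{ij} = ∂_k g_{ij} - Γ^m_{ki} g_{mj} - Γ^m_{kj} g_{im}:
∇_θ g_{rθ} = (0) - (r) - (0) = -r ≠ 0
So the connection is not metric compatible (it is not the Levi-Civita connection).
No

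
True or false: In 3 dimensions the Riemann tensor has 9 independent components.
n^2(n^2-1)/12 = 9·8/12 = 6 independent components for n = 3.
False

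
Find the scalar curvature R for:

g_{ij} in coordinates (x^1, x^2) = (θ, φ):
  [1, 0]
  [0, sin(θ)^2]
Non-zero Christoffel symbols (Γ^k_{ij} = Γ^k_{ji}):
Γ^θ_{φ φ} = -sin(2*θ)/2
Γ^φ_{θ φ} = 1/tan(θ)
Ricci tensor (R_{ij} = R^k_{ikj}): R_{θθ} = 1, R_{θφ} = 0, R_{φφ} = sin(θ)^2
Inverse metric: g^{θθ} = 1, g^{φφ} = 1/sin(θ)^2
R = g^{ij} R_{ij} = (1)(1) + (1/sin(θ)^2)(sin(θ)^2) = 2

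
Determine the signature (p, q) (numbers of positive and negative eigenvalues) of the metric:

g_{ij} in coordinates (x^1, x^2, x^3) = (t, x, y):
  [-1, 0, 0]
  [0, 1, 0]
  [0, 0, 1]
The metric is diagonal, so its eigenvalues are the diagonal entries: -1, 1, 1 (at a generic point, where coordinate-dependent entries are positive).
2 positive, 1 negative.
(2, 1) - Lorentzian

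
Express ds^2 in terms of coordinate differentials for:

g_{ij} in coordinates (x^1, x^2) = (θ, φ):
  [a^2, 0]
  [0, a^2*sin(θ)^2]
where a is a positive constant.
ds^2 = g_{ij} dx^i dx^j; only the non-zero components contribute.
ds^2 = a^2 dθ^2 + a^2*sin(θ)^2 dφ^2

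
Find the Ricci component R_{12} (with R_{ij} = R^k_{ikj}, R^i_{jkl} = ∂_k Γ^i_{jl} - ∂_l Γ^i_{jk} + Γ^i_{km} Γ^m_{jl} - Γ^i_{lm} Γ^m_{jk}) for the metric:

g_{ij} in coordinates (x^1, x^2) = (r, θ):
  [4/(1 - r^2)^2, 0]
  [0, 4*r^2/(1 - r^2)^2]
Non-zero Christoffel symbols (Γ^k_{ij} = Γ^k_{ji}):
Γ^r_{r r} = 2*r/(1 - r^2)
Γ^r_{θ θ} = (r^3 + r)/(r^2 - 1)
Γ^θ_{r θ} = (-r^2 - 1)/(r^3 - r)
R^r_{r r θ} = 0 (a repeated index in an antisymmetric pair)
R^θ_{r θ θ} = 0 (a repeated index in an antisymmetric pair)
R_{rθ} = R^r_{r r θ} + R^θ_{r θ θ} = (0) + (0) = 0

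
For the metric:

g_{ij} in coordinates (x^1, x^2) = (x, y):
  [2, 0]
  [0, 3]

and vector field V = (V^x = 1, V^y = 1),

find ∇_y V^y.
All Christoffel symbols are zero.
∇_y V^y = ∂_y V^y + Γ^y_{y j} V^j
  = (0) + (0)(1) + (0)(1)
  = 0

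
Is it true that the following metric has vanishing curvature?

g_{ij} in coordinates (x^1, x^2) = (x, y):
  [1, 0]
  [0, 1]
All metric components are constant, so every Christoffel symbol vanishes and R^i_{jkl} = 0.
Yes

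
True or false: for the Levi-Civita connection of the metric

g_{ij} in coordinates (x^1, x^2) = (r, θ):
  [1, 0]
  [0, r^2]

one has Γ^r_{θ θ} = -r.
Γ^r_{θ θ} = (1/2) g^{rr} (∂_θ g_{rθ} + ∂_θ g_{rθ} - ∂_r g_{θθ}) = (1/2)(1)((0) + (0) - (2*r)) = -r
This equals the proposed value -r.
True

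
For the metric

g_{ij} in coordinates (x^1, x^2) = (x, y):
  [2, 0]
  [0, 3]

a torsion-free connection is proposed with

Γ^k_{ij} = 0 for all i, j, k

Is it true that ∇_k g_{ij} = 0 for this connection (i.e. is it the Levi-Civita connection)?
Using ∇_k g_{ij} = ∂_k g_{ij} - Γ^m_{ki} g_{mj} - Γ^m_{kj} g_{im}:
e.g. ∇_y g_{xy} = (0) - (0) - (0) = 0
Every component ∇_k g_{ij} vanishes: the connection is metric compatible.
Yes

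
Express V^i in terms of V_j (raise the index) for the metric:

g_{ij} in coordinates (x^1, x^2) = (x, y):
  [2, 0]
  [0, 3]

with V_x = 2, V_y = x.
Inverse metric (diagonal): g^{xx} = 1/2, g^{yy} = 1/3
V^i = g^{ij} V_j:
V^x = (1/2)(2) + (0)(x) = 1
V^y = (0)(2) + (1/3)(x) = x/3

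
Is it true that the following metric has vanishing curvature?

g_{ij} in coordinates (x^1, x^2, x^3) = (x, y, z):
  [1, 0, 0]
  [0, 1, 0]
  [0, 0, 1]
All metric components are constant, so every Christoffel symbol vanishes and R^i_{jkl} = 0.
Yes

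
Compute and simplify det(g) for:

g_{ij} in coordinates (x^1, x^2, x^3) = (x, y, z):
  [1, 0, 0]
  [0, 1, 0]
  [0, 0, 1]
Diagonal metric: det(g) = g_{11}·g_{22}·g_{33}
= (1)·(1)·(1)
det(g) = 1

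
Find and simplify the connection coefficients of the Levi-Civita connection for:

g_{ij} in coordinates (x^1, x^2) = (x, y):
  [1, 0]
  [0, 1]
Using Γ^k_{ij} = (1/2) g^{km} (∂_i g_{mj} + ∂_j g_{mi} - ∂_m g_{ij}); the metric is diagonal, so only the m = k term contributes.
Every metric component is constant, so all ∂_m g_{ij} = 0 and every Christoffel symbol vanishes.
All Christoffel symbols are zero.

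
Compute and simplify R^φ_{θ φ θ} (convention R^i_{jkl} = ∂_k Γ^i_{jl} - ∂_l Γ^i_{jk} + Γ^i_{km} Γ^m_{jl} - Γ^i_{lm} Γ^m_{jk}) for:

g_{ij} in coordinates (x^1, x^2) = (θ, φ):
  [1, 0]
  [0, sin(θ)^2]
Non-zero Christoffel symbols (Γ^k_{ij} = Γ^k_{ji}):
Γ^θ_{φ φ} = -sin(2*θ)/2
Γ^φ_{θ φ} = 1/tan(θ)
R^φ_{θ φ θ} = ∂_φ Γ^φ_{θ θ} - ∂_θ Γ^φ_{θ φ} + Γ^φ_{φ m} Γ^m_{θ θ} - Γ^φ_{θ m} Γ^m_{θ φ}
  = (0) - (-1/sin(θ)^2) + (0) - (1/tan(θ)^2) = 1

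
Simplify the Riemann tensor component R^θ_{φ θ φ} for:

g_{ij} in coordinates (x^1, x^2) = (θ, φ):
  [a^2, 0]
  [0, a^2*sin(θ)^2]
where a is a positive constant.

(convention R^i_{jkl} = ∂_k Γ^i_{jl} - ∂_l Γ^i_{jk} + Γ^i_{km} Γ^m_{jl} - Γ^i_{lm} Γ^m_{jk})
Non-zero Christoffel symbols (Γ^k_{ij} = Γ^k_{ji}):
Γ^θ_{φ φ} = -sin(2*θ)/2
Γ^φ_{θ φ} = 1/tan(θ)
R^θ_{φ θ φ} = ∂_θ Γ^θ_{φ φ} - ∂_φ Γ^θ_{φ θ} + Γ^θ_{θ m} Γ^m_{φ φ} - Γ^θ_{φ m} Γ^m_{φ θ}
  = (-cos(2*θ)) - (0) + (0) - (-cos(θ)^2) = sin(θ)^2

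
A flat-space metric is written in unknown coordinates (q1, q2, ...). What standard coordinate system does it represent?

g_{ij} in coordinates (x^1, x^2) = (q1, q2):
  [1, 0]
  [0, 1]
All components are constant and the metric is the identity, i.e. orthonormal rectilinear coordinates.
Cartesian (2D) coordinates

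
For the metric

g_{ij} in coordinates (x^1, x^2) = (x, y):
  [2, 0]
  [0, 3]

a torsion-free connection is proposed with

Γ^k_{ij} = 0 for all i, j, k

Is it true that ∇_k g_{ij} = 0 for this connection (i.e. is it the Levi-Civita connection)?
Using ∇_k g_{ij} = ∂_k g_{ij} - Γ^m_{ki} g_{mj} - Γ^m_{kj} g_{im}:
e.g. ∇_x g_{xy} = (0) - (0) - (0) = 0
Every component ∇_k g_{ij} vanishes: the connection is metric compatible.
Yes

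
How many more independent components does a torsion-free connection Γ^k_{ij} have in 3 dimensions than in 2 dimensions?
Independent components in n dimensions: n × n(n+1)/2 = n^2(n+1)/2.
3D: 3 × 6 = 18
2D: 2 × 3 = 6
Difference = 18 - 6 = 12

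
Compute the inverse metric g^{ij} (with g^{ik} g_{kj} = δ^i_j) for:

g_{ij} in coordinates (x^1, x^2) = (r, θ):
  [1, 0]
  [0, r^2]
The metric is diagonal, so g^{ij} is diagonal with entries 1/g_{ii}: diag(1, 1/(r^2)).
g^{ij}:
  [1, 0]
  [0, 1/r^2]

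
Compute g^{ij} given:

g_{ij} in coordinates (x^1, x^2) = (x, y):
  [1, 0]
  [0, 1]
The metric is diagonal, so g^{ij} is diagonal with entries 1/g_{ii}: diag(1, 1).
g^{ij}:
  [1, 0]
  [0, 1]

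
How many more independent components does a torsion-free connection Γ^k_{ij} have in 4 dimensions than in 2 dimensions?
Independent components in n dimensions: n × n(n+1)/2 = n^2(n+1)/2.
4D: 4 × 10 = 40
2D: 2 × 3 = 6
Difference = 40 - 6 = 34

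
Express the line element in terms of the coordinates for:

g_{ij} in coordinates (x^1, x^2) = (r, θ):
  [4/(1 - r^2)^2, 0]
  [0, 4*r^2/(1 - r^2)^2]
ds^2 = g_{ij} dx^i dx^j; only the non-zero components contribute.
ds^2 = (4/(1 - r^2)^2) dr^2 + (4*r^2/(1 - r^2)^2) dθ^2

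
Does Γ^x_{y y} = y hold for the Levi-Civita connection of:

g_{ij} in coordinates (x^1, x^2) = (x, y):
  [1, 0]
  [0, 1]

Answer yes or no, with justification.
Γ^x_{y y} = (1/2) g^{xx} (∂_y g_{xy} + ∂_y g_{xy} - ∂_x g_{yy}) = (1/2)(1)((0) + (0) - (0)) = 0
This differs from the proposed value y.
No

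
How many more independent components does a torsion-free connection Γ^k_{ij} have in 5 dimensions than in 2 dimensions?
Independent components in n dimensions: n × n(n+1)/2 = n^2(n+1)/2.
5D: 5 × 15 = 75
2D: 2 × 3 = 6
Difference = 75 - 6 = 69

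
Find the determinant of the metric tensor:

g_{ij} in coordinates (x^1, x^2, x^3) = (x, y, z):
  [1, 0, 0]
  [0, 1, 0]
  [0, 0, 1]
Diagonal metric: det(g) = g_{11}·g_{22}·g_{33}
= (1)·(1)·(1)
det(g) = 1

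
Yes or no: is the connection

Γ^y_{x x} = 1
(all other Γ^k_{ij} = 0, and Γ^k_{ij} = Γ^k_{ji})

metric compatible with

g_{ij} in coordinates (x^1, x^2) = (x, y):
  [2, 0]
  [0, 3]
Using ∇_k g_{ij} = ∂_k g_{ij} - Γ^m_{ki} g_{mj} - Γ^m_{kj} g_{im}:
∇_x g_{xy} = (0) - (3) - (0) = -3 ≠ 0
So the connection is not metric compatible (it is not the Levi-Civita connection).
No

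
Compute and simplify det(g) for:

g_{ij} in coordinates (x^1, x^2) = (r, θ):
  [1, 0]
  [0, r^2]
For a 2×2 metric: det(g) = g_{11}·g_{22} - g_{12}·g_{21}
= (1)·(r^2) - (0)·(0)
= r^2 - 0
det(g) = r^2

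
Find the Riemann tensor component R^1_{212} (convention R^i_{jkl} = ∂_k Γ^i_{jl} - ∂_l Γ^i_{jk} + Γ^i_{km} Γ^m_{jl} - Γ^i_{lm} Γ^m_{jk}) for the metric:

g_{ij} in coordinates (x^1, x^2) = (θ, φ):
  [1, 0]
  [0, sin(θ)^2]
Non-zero Christoffel symbols (Γ^k_{ij} = Γ^k_{ji}):
Γ^θ_{φ φ} = -sin(2*θ)/2
Γ^φ_{θ φ} = 1/tan(θ)
R^θ_{φ θ φ} = ∂_θ Γ^θ_{φ φ} - ∂_φ Γ^θ_{φ θ} + Γ^θ_{θ m} Γ^m_{φ φ} - Γ^θ_{φ m} Γ^m_{φ θ}
  = (-cos(2*θ)) - (0) + (0) - (-cos(θ)^2) = sin(θ)^2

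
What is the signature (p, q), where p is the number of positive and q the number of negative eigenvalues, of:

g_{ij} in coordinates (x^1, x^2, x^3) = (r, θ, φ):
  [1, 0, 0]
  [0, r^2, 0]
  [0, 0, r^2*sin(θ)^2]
The metric is diagonal, so its eigenvalues are the diagonal entries: 1, r^2, r^2*sin(θ)^2 (at a generic point, where coordinate-dependent entries are positive).
3 positive, 0 negative.
(3, 0) - Riemannian (positive definite)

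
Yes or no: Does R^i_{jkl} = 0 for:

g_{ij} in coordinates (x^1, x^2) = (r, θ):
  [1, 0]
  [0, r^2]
Non-zero Christoffel symbols:
Γ^r_{θ θ} = -r
Γ^θ_{r θ} = 1/r
Ricci tensor: R_{rr} = 0, R_{rθ} = 0, R_{θθ} = 0
All R_{ij} vanish; in 2 dimensions the Riemann tensor is fully determined by the Ricci tensor, so R^i_{jkl} = 0: the metric is flat (curvilinear coordinates on flat space).
Yes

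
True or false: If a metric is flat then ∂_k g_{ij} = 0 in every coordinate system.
Flatness means R^i_{jkl} = 0; the components can still vary, e.g. the flat plane in polar coordinates has g_{θθ} = r^2.
False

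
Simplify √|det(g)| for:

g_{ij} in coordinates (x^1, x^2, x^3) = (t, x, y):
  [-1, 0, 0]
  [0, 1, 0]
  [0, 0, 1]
det(g) = -1
√|det(g)| = 1
Volume element: dV = 1 dt dx dy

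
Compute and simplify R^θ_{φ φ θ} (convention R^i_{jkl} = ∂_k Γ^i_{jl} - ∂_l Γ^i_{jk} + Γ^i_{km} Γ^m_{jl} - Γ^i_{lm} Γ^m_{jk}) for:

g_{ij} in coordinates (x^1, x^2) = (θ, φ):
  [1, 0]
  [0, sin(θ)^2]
Non-zero Christoffel symbols (Γ^k_{ij} = Γ^k_{ji}):
Γ^θ_{φ φ} = -sin(2*θ)/2
Γ^φ_{θ φ} = 1/tan(θ)
R^θ_{φ φ θ} = ∂_φ Γ^θ_{φ θ} - ∂_θ Γ^θ_{φ φ} + Γ^θ_{φ m} Γ^m_{φ θ} - Γ^θ_{θ m} Γ^m_{φ φ}
  = (0) - (-cos(2*θ)) + (-cos(θ)^2) - (0) = -sin(θ)^2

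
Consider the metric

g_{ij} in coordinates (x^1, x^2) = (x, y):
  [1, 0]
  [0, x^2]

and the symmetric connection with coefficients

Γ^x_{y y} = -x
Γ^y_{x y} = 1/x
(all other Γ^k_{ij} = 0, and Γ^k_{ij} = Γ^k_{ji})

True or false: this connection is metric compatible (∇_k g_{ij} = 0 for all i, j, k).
Using ∇_k g_{ij} = ∂_k g_{ij} - Γ^m_{ki} g_{mj} - Γ^m_{kj} g_{im}:
e.g. ∇_x g_{yy} = (2*x) - (x) - (x) = 0
Every component ∇_k g_{ij} vanishes: the connection is metric compatible.
True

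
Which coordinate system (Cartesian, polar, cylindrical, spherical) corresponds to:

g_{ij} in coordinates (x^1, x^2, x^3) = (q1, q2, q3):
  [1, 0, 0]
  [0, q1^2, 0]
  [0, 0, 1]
The line element ds^2 = dq1^2 + q1^2 dq2^2 + dq3^2 is dr^2 + r^2 dθ^2 + dz^2 with q1 = r, q2 = θ, q3 = z.
cylindrical coordinates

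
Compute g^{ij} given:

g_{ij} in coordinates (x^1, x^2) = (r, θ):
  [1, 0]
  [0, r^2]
The metric is diagonal, so g^{ij} is diagonal with entries 1/g_{ii}: diag(1, 1/(r^2)).
g^{ij}:
  [1, 0]
  [0, 1/r^2]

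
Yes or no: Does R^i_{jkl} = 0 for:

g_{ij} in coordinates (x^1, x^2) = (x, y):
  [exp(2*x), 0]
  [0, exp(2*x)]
Non-zero Christoffel symbols:
Γ^x_{x x} = 1
Γ^x_{y y} = -1
Γ^y_{x y} = 1
Ricci tensor: R_{xx} = 0, R_{xy} = 0, R_{yy} = 0
All R_{ij} vanish; in 2 dimensions the Riemann tensor is fully determined by the Ricci tensor, so R^i_{jkl} = 0: the metric is flat (curvilinear coordinates on flat space).
Yes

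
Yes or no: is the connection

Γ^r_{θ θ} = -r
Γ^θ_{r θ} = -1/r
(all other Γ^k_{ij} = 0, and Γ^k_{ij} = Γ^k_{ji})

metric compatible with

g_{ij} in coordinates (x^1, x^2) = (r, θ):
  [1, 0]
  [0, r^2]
Using ∇_k g_{ij} = ∂_k g_{ij} - Γ^m_{ki} g_{mj} - Γ^m_{kj} g_{im}:
∇_θ g_{rθ} = (0) - (-r) - (-r) = 2*r ≠ 0
So the connection is not metric compatible (it is not the Levi-Civita connection).
No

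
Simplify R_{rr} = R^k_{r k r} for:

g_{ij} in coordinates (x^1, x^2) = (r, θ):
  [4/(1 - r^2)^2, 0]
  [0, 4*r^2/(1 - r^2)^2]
Non-zero Christoffel symbols (Γ^k_{ij} = Γ^k_{ji}):
Γ^r_{r r} = 2*r/(1 - r^2)
Γ^r_{θ θ} = (r^3 + r)/(r^2 - 1)
Γ^θ_{r θ} = (-r^2 - 1)/(r^3 - r)
R^r_{r r r} = 0 (a repeated index in an antisymmetric pair)
R^θ_{r θ r} = ∂_θ Γ^θ_{r r} - ∂_r Γ^θ_{r θ} + Γ^θ_{θ m} Γ^m_{r r} - Γ^θ_{r m} Γ^m_{r θ}
  = (0) - ((r^4 + 4*r^2 - 1)/(r^3 - r)^2) + (2*(r^2 + 1)/(r^2 - 1)^2) - ((r^2 + 1)^2/(r^3 - r)^2) = -4/(r^2 - 1)^2
R_{rr} = R^r_{r r r} + R^θ_{r θ r} = (0) + (-4/(r^2 - 1)^2) = -4/(r^2 - 1)^2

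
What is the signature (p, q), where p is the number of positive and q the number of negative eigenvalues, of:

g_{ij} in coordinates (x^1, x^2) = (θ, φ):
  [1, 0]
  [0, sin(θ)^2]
The metric is diagonal, so its eigenvalues are the diagonal entries: 1, sin(θ)^2 (at a generic point, where coordinate-dependent entries are positive).
2 positive, 0 negative.
(2, 0) - Riemannian (positive definite)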